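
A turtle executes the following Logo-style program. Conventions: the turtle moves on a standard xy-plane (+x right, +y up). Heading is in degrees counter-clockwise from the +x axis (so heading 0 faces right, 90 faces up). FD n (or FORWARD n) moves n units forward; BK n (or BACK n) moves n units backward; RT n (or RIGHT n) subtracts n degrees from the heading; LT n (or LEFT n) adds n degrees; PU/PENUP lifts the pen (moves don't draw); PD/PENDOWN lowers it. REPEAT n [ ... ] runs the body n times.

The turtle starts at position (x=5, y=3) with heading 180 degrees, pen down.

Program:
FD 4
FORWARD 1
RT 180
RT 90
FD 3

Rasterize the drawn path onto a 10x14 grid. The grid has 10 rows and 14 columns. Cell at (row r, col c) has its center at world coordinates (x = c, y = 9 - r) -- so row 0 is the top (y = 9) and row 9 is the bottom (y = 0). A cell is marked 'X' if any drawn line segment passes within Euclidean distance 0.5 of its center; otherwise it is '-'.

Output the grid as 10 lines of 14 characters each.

Answer: --------------
--------------
--------------
--------------
--------------
--------------
XXXXXX--------
X-------------
X-------------
X-------------

Derivation:
Segment 0: (5,3) -> (1,3)
Segment 1: (1,3) -> (0,3)
Segment 2: (0,3) -> (0,0)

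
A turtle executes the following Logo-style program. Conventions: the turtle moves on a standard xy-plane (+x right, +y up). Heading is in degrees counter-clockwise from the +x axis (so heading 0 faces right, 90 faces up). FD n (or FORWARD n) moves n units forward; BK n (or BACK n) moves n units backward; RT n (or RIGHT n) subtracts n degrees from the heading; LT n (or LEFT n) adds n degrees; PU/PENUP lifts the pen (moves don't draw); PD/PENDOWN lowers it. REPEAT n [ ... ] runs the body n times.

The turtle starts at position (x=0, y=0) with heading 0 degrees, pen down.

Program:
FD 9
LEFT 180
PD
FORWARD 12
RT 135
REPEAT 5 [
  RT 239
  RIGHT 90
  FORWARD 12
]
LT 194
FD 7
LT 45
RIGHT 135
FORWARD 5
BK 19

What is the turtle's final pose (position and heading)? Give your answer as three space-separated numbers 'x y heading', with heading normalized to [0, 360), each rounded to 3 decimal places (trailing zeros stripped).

Executing turtle program step by step:
Start: pos=(0,0), heading=0, pen down
FD 9: (0,0) -> (9,0) [heading=0, draw]
LT 180: heading 0 -> 180
PD: pen down
FD 12: (9,0) -> (-3,0) [heading=180, draw]
RT 135: heading 180 -> 45
REPEAT 5 [
  -- iteration 1/5 --
  RT 239: heading 45 -> 166
  RT 90: heading 166 -> 76
  FD 12: (-3,0) -> (-0.097,11.644) [heading=76, draw]
  -- iteration 2/5 --
  RT 239: heading 76 -> 197
  RT 90: heading 197 -> 107
  FD 12: (-0.097,11.644) -> (-3.605,23.119) [heading=107, draw]
  -- iteration 3/5 --
  RT 239: heading 107 -> 228
  RT 90: heading 228 -> 138
  FD 12: (-3.605,23.119) -> (-12.523,31.149) [heading=138, draw]
  -- iteration 4/5 --
  RT 239: heading 138 -> 259
  RT 90: heading 259 -> 169
  FD 12: (-12.523,31.149) -> (-24.303,33.438) [heading=169, draw]
  -- iteration 5/5 --
  RT 239: heading 169 -> 290
  RT 90: heading 290 -> 200
  FD 12: (-24.303,33.438) -> (-35.579,29.334) [heading=200, draw]
]
LT 194: heading 200 -> 34
FD 7: (-35.579,29.334) -> (-29.776,33.249) [heading=34, draw]
LT 45: heading 34 -> 79
RT 135: heading 79 -> 304
FD 5: (-29.776,33.249) -> (-26.98,29.103) [heading=304, draw]
BK 19: (-26.98,29.103) -> (-37.604,44.855) [heading=304, draw]
Final: pos=(-37.604,44.855), heading=304, 10 segment(s) drawn

Answer: -37.604 44.855 304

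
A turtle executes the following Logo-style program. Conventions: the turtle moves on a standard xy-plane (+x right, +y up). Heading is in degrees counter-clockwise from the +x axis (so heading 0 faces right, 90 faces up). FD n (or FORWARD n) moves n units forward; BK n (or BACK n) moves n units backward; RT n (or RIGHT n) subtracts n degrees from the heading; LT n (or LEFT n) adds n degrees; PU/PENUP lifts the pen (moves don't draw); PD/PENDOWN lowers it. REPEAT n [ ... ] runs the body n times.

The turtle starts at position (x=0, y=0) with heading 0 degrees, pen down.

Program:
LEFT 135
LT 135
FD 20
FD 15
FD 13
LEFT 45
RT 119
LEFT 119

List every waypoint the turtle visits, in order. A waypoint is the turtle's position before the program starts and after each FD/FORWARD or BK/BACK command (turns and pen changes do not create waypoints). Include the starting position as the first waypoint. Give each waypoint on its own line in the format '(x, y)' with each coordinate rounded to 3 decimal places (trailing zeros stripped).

Executing turtle program step by step:
Start: pos=(0,0), heading=0, pen down
LT 135: heading 0 -> 135
LT 135: heading 135 -> 270
FD 20: (0,0) -> (0,-20) [heading=270, draw]
FD 15: (0,-20) -> (0,-35) [heading=270, draw]
FD 13: (0,-35) -> (0,-48) [heading=270, draw]
LT 45: heading 270 -> 315
RT 119: heading 315 -> 196
LT 119: heading 196 -> 315
Final: pos=(0,-48), heading=315, 3 segment(s) drawn
Waypoints (4 total):
(0, 0)
(0, -20)
(0, -35)
(0, -48)

Answer: (0, 0)
(0, -20)
(0, -35)
(0, -48)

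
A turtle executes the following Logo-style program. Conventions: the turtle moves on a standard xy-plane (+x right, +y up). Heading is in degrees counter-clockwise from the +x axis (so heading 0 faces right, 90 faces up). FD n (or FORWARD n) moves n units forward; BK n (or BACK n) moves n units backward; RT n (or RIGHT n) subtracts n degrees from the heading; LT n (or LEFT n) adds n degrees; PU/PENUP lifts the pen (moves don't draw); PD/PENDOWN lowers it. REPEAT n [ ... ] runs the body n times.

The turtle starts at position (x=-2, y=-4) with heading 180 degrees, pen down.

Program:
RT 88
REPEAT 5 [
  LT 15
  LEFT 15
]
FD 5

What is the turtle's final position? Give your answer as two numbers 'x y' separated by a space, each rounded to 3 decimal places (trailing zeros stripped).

Executing turtle program step by step:
Start: pos=(-2,-4), heading=180, pen down
RT 88: heading 180 -> 92
REPEAT 5 [
  -- iteration 1/5 --
  LT 15: heading 92 -> 107
  LT 15: heading 107 -> 122
  -- iteration 2/5 --
  LT 15: heading 122 -> 137
  LT 15: heading 137 -> 152
  -- iteration 3/5 --
  LT 15: heading 152 -> 167
  LT 15: heading 167 -> 182
  -- iteration 4/5 --
  LT 15: heading 182 -> 197
  LT 15: heading 197 -> 212
  -- iteration 5/5 --
  LT 15: heading 212 -> 227
  LT 15: heading 227 -> 242
]
FD 5: (-2,-4) -> (-4.347,-8.415) [heading=242, draw]
Final: pos=(-4.347,-8.415), heading=242, 1 segment(s) drawn

Answer: -4.347 -8.415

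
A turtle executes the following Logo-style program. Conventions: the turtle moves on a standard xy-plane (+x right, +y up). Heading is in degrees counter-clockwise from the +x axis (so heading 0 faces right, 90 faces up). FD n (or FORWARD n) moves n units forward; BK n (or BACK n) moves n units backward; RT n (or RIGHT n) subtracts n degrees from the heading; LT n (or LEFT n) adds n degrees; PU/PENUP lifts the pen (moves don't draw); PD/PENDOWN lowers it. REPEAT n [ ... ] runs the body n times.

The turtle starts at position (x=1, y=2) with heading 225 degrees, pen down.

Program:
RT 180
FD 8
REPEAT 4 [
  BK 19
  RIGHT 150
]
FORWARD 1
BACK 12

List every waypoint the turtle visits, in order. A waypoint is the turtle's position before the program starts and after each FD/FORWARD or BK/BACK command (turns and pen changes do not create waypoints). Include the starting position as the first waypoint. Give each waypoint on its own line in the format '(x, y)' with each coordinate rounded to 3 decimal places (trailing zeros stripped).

Answer: (1, 2)
(6.657, 7.657)
(-6.778, -5.778)
(-1.861, 12.574)
(3.057, -5.778)
(-10.378, 7.657)
(-11.344, 7.916)
(0.247, 4.81)

Derivation:
Executing turtle program step by step:
Start: pos=(1,2), heading=225, pen down
RT 180: heading 225 -> 45
FD 8: (1,2) -> (6.657,7.657) [heading=45, draw]
REPEAT 4 [
  -- iteration 1/4 --
  BK 19: (6.657,7.657) -> (-6.778,-5.778) [heading=45, draw]
  RT 150: heading 45 -> 255
  -- iteration 2/4 --
  BK 19: (-6.778,-5.778) -> (-1.861,12.574) [heading=255, draw]
  RT 150: heading 255 -> 105
  -- iteration 3/4 --
  BK 19: (-1.861,12.574) -> (3.057,-5.778) [heading=105, draw]
  RT 150: heading 105 -> 315
  -- iteration 4/4 --
  BK 19: (3.057,-5.778) -> (-10.378,7.657) [heading=315, draw]
  RT 150: heading 315 -> 165
]
FD 1: (-10.378,7.657) -> (-11.344,7.916) [heading=165, draw]
BK 12: (-11.344,7.916) -> (0.247,4.81) [heading=165, draw]
Final: pos=(0.247,4.81), heading=165, 7 segment(s) drawn
Waypoints (8 total):
(1, 2)
(6.657, 7.657)
(-6.778, -5.778)
(-1.861, 12.574)
(3.057, -5.778)
(-10.378, 7.657)
(-11.344, 7.916)
(0.247, 4.81)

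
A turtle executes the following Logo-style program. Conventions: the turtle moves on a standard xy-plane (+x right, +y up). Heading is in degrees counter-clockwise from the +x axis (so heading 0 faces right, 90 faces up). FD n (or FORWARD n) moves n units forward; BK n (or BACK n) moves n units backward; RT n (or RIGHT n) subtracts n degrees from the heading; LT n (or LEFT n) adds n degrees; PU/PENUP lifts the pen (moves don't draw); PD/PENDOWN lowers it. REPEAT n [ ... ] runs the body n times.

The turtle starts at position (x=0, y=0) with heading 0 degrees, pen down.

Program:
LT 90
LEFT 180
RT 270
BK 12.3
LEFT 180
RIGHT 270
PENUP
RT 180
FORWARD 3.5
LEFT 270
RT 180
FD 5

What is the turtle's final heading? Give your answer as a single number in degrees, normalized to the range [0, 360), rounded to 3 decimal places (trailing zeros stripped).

Executing turtle program step by step:
Start: pos=(0,0), heading=0, pen down
LT 90: heading 0 -> 90
LT 180: heading 90 -> 270
RT 270: heading 270 -> 0
BK 12.3: (0,0) -> (-12.3,0) [heading=0, draw]
LT 180: heading 0 -> 180
RT 270: heading 180 -> 270
PU: pen up
RT 180: heading 270 -> 90
FD 3.5: (-12.3,0) -> (-12.3,3.5) [heading=90, move]
LT 270: heading 90 -> 0
RT 180: heading 0 -> 180
FD 5: (-12.3,3.5) -> (-17.3,3.5) [heading=180, move]
Final: pos=(-17.3,3.5), heading=180, 1 segment(s) drawn

Answer: 180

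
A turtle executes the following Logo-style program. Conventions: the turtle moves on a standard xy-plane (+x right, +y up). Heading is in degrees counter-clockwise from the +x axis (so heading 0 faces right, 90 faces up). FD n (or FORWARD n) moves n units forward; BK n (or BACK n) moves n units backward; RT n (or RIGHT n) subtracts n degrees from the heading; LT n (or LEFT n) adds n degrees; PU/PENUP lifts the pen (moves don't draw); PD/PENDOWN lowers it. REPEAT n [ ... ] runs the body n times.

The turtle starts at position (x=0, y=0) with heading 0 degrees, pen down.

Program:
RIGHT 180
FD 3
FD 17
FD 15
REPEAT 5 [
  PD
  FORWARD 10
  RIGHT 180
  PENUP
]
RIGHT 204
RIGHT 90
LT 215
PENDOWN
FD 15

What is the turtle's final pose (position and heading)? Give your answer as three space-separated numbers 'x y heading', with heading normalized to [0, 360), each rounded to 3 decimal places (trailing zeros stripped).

Answer: -42.138 -14.724 281

Derivation:
Executing turtle program step by step:
Start: pos=(0,0), heading=0, pen down
RT 180: heading 0 -> 180
FD 3: (0,0) -> (-3,0) [heading=180, draw]
FD 17: (-3,0) -> (-20,0) [heading=180, draw]
FD 15: (-20,0) -> (-35,0) [heading=180, draw]
REPEAT 5 [
  -- iteration 1/5 --
  PD: pen down
  FD 10: (-35,0) -> (-45,0) [heading=180, draw]
  RT 180: heading 180 -> 0
  PU: pen up
  -- iteration 2/5 --
  PD: pen down
  FD 10: (-45,0) -> (-35,0) [heading=0, draw]
  RT 180: heading 0 -> 180
  PU: pen up
  -- iteration 3/5 --
  PD: pen down
  FD 10: (-35,0) -> (-45,0) [heading=180, draw]
  RT 180: heading 180 -> 0
  PU: pen up
  -- iteration 4/5 --
  PD: pen down
  FD 10: (-45,0) -> (-35,0) [heading=0, draw]
  RT 180: heading 0 -> 180
  PU: pen up
  -- iteration 5/5 --
  PD: pen down
  FD 10: (-35,0) -> (-45,0) [heading=180, draw]
  RT 180: heading 180 -> 0
  PU: pen up
]
RT 204: heading 0 -> 156
RT 90: heading 156 -> 66
LT 215: heading 66 -> 281
PD: pen down
FD 15: (-45,0) -> (-42.138,-14.724) [heading=281, draw]
Final: pos=(-42.138,-14.724), heading=281, 9 segment(s) drawn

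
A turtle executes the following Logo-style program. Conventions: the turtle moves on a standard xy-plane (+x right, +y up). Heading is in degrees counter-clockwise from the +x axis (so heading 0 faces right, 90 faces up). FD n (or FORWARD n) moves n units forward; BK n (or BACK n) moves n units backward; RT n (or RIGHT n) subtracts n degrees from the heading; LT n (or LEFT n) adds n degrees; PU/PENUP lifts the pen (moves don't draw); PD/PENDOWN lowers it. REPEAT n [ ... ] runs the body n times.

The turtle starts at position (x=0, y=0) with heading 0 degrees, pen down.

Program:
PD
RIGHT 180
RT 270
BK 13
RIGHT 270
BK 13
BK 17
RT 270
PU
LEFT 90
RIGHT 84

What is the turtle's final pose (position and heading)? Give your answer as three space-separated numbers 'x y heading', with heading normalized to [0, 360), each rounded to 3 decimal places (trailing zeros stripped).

Answer: -30 13 96

Derivation:
Executing turtle program step by step:
Start: pos=(0,0), heading=0, pen down
PD: pen down
RT 180: heading 0 -> 180
RT 270: heading 180 -> 270
BK 13: (0,0) -> (0,13) [heading=270, draw]
RT 270: heading 270 -> 0
BK 13: (0,13) -> (-13,13) [heading=0, draw]
BK 17: (-13,13) -> (-30,13) [heading=0, draw]
RT 270: heading 0 -> 90
PU: pen up
LT 90: heading 90 -> 180
RT 84: heading 180 -> 96
Final: pos=(-30,13), heading=96, 3 segment(s) drawn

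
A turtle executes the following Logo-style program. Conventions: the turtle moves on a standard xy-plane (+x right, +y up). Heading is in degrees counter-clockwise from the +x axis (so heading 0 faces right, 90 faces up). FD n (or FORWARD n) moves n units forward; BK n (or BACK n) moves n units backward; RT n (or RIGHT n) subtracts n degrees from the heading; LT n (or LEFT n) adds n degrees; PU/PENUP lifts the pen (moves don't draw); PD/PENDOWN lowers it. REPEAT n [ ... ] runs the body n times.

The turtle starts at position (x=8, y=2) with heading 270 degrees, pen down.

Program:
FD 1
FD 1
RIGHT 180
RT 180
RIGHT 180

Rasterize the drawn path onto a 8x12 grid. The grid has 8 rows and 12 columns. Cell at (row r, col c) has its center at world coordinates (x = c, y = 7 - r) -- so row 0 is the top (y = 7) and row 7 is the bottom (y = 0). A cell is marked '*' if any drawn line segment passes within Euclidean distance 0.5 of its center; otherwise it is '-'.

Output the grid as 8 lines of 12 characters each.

Answer: ------------
------------
------------
------------
------------
--------*---
--------*---
--------*---

Derivation:
Segment 0: (8,2) -> (8,1)
Segment 1: (8,1) -> (8,0)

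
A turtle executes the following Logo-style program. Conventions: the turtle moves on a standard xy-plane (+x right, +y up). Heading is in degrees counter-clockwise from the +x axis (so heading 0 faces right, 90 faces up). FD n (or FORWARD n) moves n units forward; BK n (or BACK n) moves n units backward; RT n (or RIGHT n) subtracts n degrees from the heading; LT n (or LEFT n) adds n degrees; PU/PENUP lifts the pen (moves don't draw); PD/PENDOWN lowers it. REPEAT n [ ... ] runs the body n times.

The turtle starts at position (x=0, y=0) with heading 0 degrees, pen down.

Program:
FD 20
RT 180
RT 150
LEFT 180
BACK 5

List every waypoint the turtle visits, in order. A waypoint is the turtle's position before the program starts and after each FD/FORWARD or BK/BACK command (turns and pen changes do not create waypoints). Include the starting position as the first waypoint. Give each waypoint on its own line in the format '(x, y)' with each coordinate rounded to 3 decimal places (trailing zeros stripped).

Answer: (0, 0)
(20, 0)
(24.33, 2.5)

Derivation:
Executing turtle program step by step:
Start: pos=(0,0), heading=0, pen down
FD 20: (0,0) -> (20,0) [heading=0, draw]
RT 180: heading 0 -> 180
RT 150: heading 180 -> 30
LT 180: heading 30 -> 210
BK 5: (20,0) -> (24.33,2.5) [heading=210, draw]
Final: pos=(24.33,2.5), heading=210, 2 segment(s) drawn
Waypoints (3 total):
(0, 0)
(20, 0)
(24.33, 2.5)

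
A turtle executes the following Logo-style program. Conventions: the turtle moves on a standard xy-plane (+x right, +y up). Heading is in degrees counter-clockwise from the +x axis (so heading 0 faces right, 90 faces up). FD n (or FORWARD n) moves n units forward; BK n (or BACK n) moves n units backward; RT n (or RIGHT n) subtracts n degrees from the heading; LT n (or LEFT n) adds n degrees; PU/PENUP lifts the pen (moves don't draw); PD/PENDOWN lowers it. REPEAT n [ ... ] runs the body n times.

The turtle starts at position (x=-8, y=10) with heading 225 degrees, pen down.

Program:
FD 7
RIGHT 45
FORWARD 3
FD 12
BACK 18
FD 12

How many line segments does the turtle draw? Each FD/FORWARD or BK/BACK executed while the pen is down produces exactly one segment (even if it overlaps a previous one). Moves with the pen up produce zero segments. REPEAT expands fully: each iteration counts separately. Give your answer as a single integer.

Executing turtle program step by step:
Start: pos=(-8,10), heading=225, pen down
FD 7: (-8,10) -> (-12.95,5.05) [heading=225, draw]
RT 45: heading 225 -> 180
FD 3: (-12.95,5.05) -> (-15.95,5.05) [heading=180, draw]
FD 12: (-15.95,5.05) -> (-27.95,5.05) [heading=180, draw]
BK 18: (-27.95,5.05) -> (-9.95,5.05) [heading=180, draw]
FD 12: (-9.95,5.05) -> (-21.95,5.05) [heading=180, draw]
Final: pos=(-21.95,5.05), heading=180, 5 segment(s) drawn
Segments drawn: 5

Answer: 5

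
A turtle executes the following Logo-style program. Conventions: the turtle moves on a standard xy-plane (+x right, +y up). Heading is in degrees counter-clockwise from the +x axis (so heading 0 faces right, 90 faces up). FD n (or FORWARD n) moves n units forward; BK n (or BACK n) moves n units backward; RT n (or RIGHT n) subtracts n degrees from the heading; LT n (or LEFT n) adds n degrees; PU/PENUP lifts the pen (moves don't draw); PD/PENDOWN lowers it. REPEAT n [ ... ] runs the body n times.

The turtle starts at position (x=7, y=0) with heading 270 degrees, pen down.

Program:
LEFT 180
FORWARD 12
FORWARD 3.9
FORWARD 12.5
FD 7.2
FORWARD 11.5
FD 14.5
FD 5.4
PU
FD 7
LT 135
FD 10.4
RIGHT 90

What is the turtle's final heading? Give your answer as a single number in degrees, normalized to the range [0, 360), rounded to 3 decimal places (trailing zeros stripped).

Answer: 135

Derivation:
Executing turtle program step by step:
Start: pos=(7,0), heading=270, pen down
LT 180: heading 270 -> 90
FD 12: (7,0) -> (7,12) [heading=90, draw]
FD 3.9: (7,12) -> (7,15.9) [heading=90, draw]
FD 12.5: (7,15.9) -> (7,28.4) [heading=90, draw]
FD 7.2: (7,28.4) -> (7,35.6) [heading=90, draw]
FD 11.5: (7,35.6) -> (7,47.1) [heading=90, draw]
FD 14.5: (7,47.1) -> (7,61.6) [heading=90, draw]
FD 5.4: (7,61.6) -> (7,67) [heading=90, draw]
PU: pen up
FD 7: (7,67) -> (7,74) [heading=90, move]
LT 135: heading 90 -> 225
FD 10.4: (7,74) -> (-0.354,66.646) [heading=225, move]
RT 90: heading 225 -> 135
Final: pos=(-0.354,66.646), heading=135, 7 segment(s) drawn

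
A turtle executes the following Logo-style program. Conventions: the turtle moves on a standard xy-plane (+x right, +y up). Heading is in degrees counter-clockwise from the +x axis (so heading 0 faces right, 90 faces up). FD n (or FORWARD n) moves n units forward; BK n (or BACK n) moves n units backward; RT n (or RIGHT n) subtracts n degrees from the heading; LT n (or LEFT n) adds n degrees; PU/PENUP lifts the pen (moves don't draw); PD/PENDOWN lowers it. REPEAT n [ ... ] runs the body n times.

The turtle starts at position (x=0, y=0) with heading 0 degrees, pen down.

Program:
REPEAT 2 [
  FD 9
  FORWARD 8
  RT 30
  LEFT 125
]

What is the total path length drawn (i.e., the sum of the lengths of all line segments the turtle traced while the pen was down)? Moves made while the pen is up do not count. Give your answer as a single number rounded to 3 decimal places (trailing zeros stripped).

Answer: 34

Derivation:
Executing turtle program step by step:
Start: pos=(0,0), heading=0, pen down
REPEAT 2 [
  -- iteration 1/2 --
  FD 9: (0,0) -> (9,0) [heading=0, draw]
  FD 8: (9,0) -> (17,0) [heading=0, draw]
  RT 30: heading 0 -> 330
  LT 125: heading 330 -> 95
  -- iteration 2/2 --
  FD 9: (17,0) -> (16.216,8.966) [heading=95, draw]
  FD 8: (16.216,8.966) -> (15.518,16.935) [heading=95, draw]
  RT 30: heading 95 -> 65
  LT 125: heading 65 -> 190
]
Final: pos=(15.518,16.935), heading=190, 4 segment(s) drawn

Segment lengths:
  seg 1: (0,0) -> (9,0), length = 9
  seg 2: (9,0) -> (17,0), length = 8
  seg 3: (17,0) -> (16.216,8.966), length = 9
  seg 4: (16.216,8.966) -> (15.518,16.935), length = 8
Total = 34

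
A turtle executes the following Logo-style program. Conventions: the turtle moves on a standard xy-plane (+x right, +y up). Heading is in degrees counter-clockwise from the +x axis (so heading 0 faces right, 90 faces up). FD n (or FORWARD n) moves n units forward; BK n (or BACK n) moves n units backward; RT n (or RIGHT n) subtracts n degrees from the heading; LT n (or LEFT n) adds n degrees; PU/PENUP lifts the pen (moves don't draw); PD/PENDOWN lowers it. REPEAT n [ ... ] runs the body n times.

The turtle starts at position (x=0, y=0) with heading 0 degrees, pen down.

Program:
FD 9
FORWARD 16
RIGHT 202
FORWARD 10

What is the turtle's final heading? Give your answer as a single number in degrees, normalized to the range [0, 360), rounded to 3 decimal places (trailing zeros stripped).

Executing turtle program step by step:
Start: pos=(0,0), heading=0, pen down
FD 9: (0,0) -> (9,0) [heading=0, draw]
FD 16: (9,0) -> (25,0) [heading=0, draw]
RT 202: heading 0 -> 158
FD 10: (25,0) -> (15.728,3.746) [heading=158, draw]
Final: pos=(15.728,3.746), heading=158, 3 segment(s) drawn

Answer: 158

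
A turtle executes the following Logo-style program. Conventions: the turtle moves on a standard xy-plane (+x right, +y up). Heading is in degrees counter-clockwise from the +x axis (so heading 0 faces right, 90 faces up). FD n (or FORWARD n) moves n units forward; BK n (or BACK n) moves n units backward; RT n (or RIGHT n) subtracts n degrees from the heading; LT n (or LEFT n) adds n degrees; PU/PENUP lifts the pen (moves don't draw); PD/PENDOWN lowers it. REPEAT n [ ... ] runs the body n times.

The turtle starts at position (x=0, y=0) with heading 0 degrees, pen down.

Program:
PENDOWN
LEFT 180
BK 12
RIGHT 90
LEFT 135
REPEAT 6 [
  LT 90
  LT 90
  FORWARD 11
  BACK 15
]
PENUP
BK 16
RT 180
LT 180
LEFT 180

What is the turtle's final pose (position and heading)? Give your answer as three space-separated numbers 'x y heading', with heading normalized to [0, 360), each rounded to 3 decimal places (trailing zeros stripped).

Executing turtle program step by step:
Start: pos=(0,0), heading=0, pen down
PD: pen down
LT 180: heading 0 -> 180
BK 12: (0,0) -> (12,0) [heading=180, draw]
RT 90: heading 180 -> 90
LT 135: heading 90 -> 225
REPEAT 6 [
  -- iteration 1/6 --
  LT 90: heading 225 -> 315
  LT 90: heading 315 -> 45
  FD 11: (12,0) -> (19.778,7.778) [heading=45, draw]
  BK 15: (19.778,7.778) -> (9.172,-2.828) [heading=45, draw]
  -- iteration 2/6 --
  LT 90: heading 45 -> 135
  LT 90: heading 135 -> 225
  FD 11: (9.172,-2.828) -> (1.393,-10.607) [heading=225, draw]
  BK 15: (1.393,-10.607) -> (12,0) [heading=225, draw]
  -- iteration 3/6 --
  LT 90: heading 225 -> 315
  LT 90: heading 315 -> 45
  FD 11: (12,0) -> (19.778,7.778) [heading=45, draw]
  BK 15: (19.778,7.778) -> (9.172,-2.828) [heading=45, draw]
  -- iteration 4/6 --
  LT 90: heading 45 -> 135
  LT 90: heading 135 -> 225
  FD 11: (9.172,-2.828) -> (1.393,-10.607) [heading=225, draw]
  BK 15: (1.393,-10.607) -> (12,0) [heading=225, draw]
  -- iteration 5/6 --
  LT 90: heading 225 -> 315
  LT 90: heading 315 -> 45
  FD 11: (12,0) -> (19.778,7.778) [heading=45, draw]
  BK 15: (19.778,7.778) -> (9.172,-2.828) [heading=45, draw]
  -- iteration 6/6 --
  LT 90: heading 45 -> 135
  LT 90: heading 135 -> 225
  FD 11: (9.172,-2.828) -> (1.393,-10.607) [heading=225, draw]
  BK 15: (1.393,-10.607) -> (12,0) [heading=225, draw]
]
PU: pen up
BK 16: (12,0) -> (23.314,11.314) [heading=225, move]
RT 180: heading 225 -> 45
LT 180: heading 45 -> 225
LT 180: heading 225 -> 45
Final: pos=(23.314,11.314), heading=45, 13 segment(s) drawn

Answer: 23.314 11.314 45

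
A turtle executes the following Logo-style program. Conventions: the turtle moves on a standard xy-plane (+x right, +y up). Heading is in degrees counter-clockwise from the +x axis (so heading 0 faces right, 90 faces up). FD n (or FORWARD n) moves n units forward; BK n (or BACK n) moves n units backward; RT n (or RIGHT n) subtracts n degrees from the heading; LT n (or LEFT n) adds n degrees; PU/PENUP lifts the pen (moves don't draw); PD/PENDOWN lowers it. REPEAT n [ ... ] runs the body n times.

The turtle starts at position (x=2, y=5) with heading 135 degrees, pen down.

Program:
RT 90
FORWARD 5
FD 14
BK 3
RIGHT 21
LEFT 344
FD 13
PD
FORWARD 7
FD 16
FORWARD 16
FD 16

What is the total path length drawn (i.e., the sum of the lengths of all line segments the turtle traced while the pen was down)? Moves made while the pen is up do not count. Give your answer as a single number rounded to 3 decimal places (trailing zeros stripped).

Executing turtle program step by step:
Start: pos=(2,5), heading=135, pen down
RT 90: heading 135 -> 45
FD 5: (2,5) -> (5.536,8.536) [heading=45, draw]
FD 14: (5.536,8.536) -> (15.435,18.435) [heading=45, draw]
BK 3: (15.435,18.435) -> (13.314,16.314) [heading=45, draw]
RT 21: heading 45 -> 24
LT 344: heading 24 -> 8
FD 13: (13.314,16.314) -> (26.187,18.123) [heading=8, draw]
PD: pen down
FD 7: (26.187,18.123) -> (33.119,19.097) [heading=8, draw]
FD 16: (33.119,19.097) -> (48.963,21.324) [heading=8, draw]
FD 16: (48.963,21.324) -> (64.808,23.551) [heading=8, draw]
FD 16: (64.808,23.551) -> (80.652,25.777) [heading=8, draw]
Final: pos=(80.652,25.777), heading=8, 8 segment(s) drawn

Segment lengths:
  seg 1: (2,5) -> (5.536,8.536), length = 5
  seg 2: (5.536,8.536) -> (15.435,18.435), length = 14
  seg 3: (15.435,18.435) -> (13.314,16.314), length = 3
  seg 4: (13.314,16.314) -> (26.187,18.123), length = 13
  seg 5: (26.187,18.123) -> (33.119,19.097), length = 7
  seg 6: (33.119,19.097) -> (48.963,21.324), length = 16
  seg 7: (48.963,21.324) -> (64.808,23.551), length = 16
  seg 8: (64.808,23.551) -> (80.652,25.777), length = 16
Total = 90

Answer: 90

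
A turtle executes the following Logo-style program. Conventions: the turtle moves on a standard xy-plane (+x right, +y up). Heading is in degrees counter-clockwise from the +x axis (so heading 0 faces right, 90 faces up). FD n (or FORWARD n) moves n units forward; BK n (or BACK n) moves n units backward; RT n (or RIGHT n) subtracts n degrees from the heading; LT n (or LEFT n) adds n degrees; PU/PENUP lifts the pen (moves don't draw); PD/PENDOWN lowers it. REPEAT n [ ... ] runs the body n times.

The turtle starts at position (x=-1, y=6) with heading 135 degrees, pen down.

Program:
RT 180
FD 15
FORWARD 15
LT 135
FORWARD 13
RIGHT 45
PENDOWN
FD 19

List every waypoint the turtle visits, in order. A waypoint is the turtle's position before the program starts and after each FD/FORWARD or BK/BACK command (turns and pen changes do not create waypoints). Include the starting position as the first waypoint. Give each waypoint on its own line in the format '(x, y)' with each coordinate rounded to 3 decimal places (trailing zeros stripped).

Answer: (-1, 6)
(9.607, -4.607)
(20.213, -15.213)
(20.213, -2.213)
(33.648, 11.222)

Derivation:
Executing turtle program step by step:
Start: pos=(-1,6), heading=135, pen down
RT 180: heading 135 -> 315
FD 15: (-1,6) -> (9.607,-4.607) [heading=315, draw]
FD 15: (9.607,-4.607) -> (20.213,-15.213) [heading=315, draw]
LT 135: heading 315 -> 90
FD 13: (20.213,-15.213) -> (20.213,-2.213) [heading=90, draw]
RT 45: heading 90 -> 45
PD: pen down
FD 19: (20.213,-2.213) -> (33.648,11.222) [heading=45, draw]
Final: pos=(33.648,11.222), heading=45, 4 segment(s) drawn
Waypoints (5 total):
(-1, 6)
(9.607, -4.607)
(20.213, -15.213)
(20.213, -2.213)
(33.648, 11.222)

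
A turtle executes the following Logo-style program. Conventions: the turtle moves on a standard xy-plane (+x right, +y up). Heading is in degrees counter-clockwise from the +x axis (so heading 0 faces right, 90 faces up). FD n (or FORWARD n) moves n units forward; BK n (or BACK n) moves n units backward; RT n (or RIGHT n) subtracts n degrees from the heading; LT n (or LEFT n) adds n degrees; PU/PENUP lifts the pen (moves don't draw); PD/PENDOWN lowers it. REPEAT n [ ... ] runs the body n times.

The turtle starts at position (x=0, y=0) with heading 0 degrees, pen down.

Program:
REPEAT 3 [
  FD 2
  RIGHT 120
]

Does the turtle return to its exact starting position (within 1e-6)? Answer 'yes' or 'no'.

Executing turtle program step by step:
Start: pos=(0,0), heading=0, pen down
REPEAT 3 [
  -- iteration 1/3 --
  FD 2: (0,0) -> (2,0) [heading=0, draw]
  RT 120: heading 0 -> 240
  -- iteration 2/3 --
  FD 2: (2,0) -> (1,-1.732) [heading=240, draw]
  RT 120: heading 240 -> 120
  -- iteration 3/3 --
  FD 2: (1,-1.732) -> (0,0) [heading=120, draw]
  RT 120: heading 120 -> 0
]
Final: pos=(0,0), heading=0, 3 segment(s) drawn

Start position: (0, 0)
Final position: (0, 0)
Distance = 0; < 1e-6 -> CLOSED

Answer: yes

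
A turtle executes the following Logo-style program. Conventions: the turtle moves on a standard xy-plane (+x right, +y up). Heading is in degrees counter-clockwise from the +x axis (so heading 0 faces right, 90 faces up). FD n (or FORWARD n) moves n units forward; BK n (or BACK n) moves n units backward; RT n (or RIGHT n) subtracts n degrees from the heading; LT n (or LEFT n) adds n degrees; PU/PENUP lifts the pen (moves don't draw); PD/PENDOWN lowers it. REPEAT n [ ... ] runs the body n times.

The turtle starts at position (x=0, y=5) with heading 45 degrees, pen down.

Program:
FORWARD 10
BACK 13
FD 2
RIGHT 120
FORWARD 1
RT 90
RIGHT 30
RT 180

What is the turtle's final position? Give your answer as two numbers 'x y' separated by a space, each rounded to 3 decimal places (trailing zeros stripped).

Executing turtle program step by step:
Start: pos=(0,5), heading=45, pen down
FD 10: (0,5) -> (7.071,12.071) [heading=45, draw]
BK 13: (7.071,12.071) -> (-2.121,2.879) [heading=45, draw]
FD 2: (-2.121,2.879) -> (-0.707,4.293) [heading=45, draw]
RT 120: heading 45 -> 285
FD 1: (-0.707,4.293) -> (-0.448,3.327) [heading=285, draw]
RT 90: heading 285 -> 195
RT 30: heading 195 -> 165
RT 180: heading 165 -> 345
Final: pos=(-0.448,3.327), heading=345, 4 segment(s) drawn

Answer: -0.448 3.327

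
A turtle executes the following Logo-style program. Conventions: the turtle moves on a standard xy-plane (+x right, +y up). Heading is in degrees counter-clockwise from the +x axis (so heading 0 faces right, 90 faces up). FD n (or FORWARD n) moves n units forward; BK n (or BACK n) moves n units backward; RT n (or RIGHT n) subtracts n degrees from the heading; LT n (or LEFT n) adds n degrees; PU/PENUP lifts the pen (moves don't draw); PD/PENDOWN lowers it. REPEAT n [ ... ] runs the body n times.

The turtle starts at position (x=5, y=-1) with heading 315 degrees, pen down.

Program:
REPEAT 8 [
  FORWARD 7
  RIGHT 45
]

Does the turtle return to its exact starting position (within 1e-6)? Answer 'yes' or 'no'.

Executing turtle program step by step:
Start: pos=(5,-1), heading=315, pen down
REPEAT 8 [
  -- iteration 1/8 --
  FD 7: (5,-1) -> (9.95,-5.95) [heading=315, draw]
  RT 45: heading 315 -> 270
  -- iteration 2/8 --
  FD 7: (9.95,-5.95) -> (9.95,-12.95) [heading=270, draw]
  RT 45: heading 270 -> 225
  -- iteration 3/8 --
  FD 7: (9.95,-12.95) -> (5,-17.899) [heading=225, draw]
  RT 45: heading 225 -> 180
  -- iteration 4/8 --
  FD 7: (5,-17.899) -> (-2,-17.899) [heading=180, draw]
  RT 45: heading 180 -> 135
  -- iteration 5/8 --
  FD 7: (-2,-17.899) -> (-6.95,-12.95) [heading=135, draw]
  RT 45: heading 135 -> 90
  -- iteration 6/8 --
  FD 7: (-6.95,-12.95) -> (-6.95,-5.95) [heading=90, draw]
  RT 45: heading 90 -> 45
  -- iteration 7/8 --
  FD 7: (-6.95,-5.95) -> (-2,-1) [heading=45, draw]
  RT 45: heading 45 -> 0
  -- iteration 8/8 --
  FD 7: (-2,-1) -> (5,-1) [heading=0, draw]
  RT 45: heading 0 -> 315
]
Final: pos=(5,-1), heading=315, 8 segment(s) drawn

Start position: (5, -1)
Final position: (5, -1)
Distance = 0; < 1e-6 -> CLOSED

Answer: yes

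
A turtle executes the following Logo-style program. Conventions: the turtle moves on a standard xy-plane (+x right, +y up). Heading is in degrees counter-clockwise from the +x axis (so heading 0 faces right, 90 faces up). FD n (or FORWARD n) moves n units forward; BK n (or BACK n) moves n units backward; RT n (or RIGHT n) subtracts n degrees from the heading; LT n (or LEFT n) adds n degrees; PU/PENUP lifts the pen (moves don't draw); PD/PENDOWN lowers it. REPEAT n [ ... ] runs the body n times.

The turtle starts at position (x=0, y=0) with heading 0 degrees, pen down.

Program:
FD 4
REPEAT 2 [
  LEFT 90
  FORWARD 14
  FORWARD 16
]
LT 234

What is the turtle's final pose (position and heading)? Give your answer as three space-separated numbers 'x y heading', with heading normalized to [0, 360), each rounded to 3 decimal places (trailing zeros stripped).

Answer: -26 30 54

Derivation:
Executing turtle program step by step:
Start: pos=(0,0), heading=0, pen down
FD 4: (0,0) -> (4,0) [heading=0, draw]
REPEAT 2 [
  -- iteration 1/2 --
  LT 90: heading 0 -> 90
  FD 14: (4,0) -> (4,14) [heading=90, draw]
  FD 16: (4,14) -> (4,30) [heading=90, draw]
  -- iteration 2/2 --
  LT 90: heading 90 -> 180
  FD 14: (4,30) -> (-10,30) [heading=180, draw]
  FD 16: (-10,30) -> (-26,30) [heading=180, draw]
]
LT 234: heading 180 -> 54
Final: pos=(-26,30), heading=54, 5 segment(s) drawn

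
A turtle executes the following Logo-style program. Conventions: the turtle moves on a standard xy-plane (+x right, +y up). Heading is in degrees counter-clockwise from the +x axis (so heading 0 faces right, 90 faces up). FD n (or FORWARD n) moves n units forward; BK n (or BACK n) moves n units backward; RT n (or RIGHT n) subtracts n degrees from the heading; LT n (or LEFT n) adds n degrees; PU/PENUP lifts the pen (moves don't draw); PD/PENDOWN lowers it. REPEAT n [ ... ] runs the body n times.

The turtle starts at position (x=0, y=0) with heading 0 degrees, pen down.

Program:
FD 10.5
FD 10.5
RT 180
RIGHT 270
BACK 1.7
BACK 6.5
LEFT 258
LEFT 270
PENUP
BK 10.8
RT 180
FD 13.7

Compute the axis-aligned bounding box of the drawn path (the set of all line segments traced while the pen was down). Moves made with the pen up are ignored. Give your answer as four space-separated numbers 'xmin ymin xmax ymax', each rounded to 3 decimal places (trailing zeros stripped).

Answer: 0 0 21 8.2

Derivation:
Executing turtle program step by step:
Start: pos=(0,0), heading=0, pen down
FD 10.5: (0,0) -> (10.5,0) [heading=0, draw]
FD 10.5: (10.5,0) -> (21,0) [heading=0, draw]
RT 180: heading 0 -> 180
RT 270: heading 180 -> 270
BK 1.7: (21,0) -> (21,1.7) [heading=270, draw]
BK 6.5: (21,1.7) -> (21,8.2) [heading=270, draw]
LT 258: heading 270 -> 168
LT 270: heading 168 -> 78
PU: pen up
BK 10.8: (21,8.2) -> (18.755,-2.364) [heading=78, move]
RT 180: heading 78 -> 258
FD 13.7: (18.755,-2.364) -> (15.906,-15.765) [heading=258, move]
Final: pos=(15.906,-15.765), heading=258, 4 segment(s) drawn

Segment endpoints: x in {0, 10.5, 21, 21}, y in {0, 1.7, 8.2}
xmin=0, ymin=0, xmax=21, ymax=8.2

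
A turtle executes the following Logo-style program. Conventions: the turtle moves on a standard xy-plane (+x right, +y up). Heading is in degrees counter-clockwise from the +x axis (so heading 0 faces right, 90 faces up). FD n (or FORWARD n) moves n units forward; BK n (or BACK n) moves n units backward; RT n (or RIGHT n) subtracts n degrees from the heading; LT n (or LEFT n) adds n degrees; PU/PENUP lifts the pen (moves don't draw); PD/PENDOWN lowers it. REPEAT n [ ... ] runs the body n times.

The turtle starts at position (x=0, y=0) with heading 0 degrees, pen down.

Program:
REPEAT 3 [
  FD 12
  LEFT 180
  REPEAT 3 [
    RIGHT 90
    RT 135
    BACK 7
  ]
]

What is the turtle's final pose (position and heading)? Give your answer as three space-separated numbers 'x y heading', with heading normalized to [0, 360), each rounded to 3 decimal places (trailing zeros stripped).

Answer: 2.665 4.364 315

Derivation:
Executing turtle program step by step:
Start: pos=(0,0), heading=0, pen down
REPEAT 3 [
  -- iteration 1/3 --
  FD 12: (0,0) -> (12,0) [heading=0, draw]
  LT 180: heading 0 -> 180
  REPEAT 3 [
    -- iteration 1/3 --
    RT 90: heading 180 -> 90
    RT 135: heading 90 -> 315
    BK 7: (12,0) -> (7.05,4.95) [heading=315, draw]
    -- iteration 2/3 --
    RT 90: heading 315 -> 225
    RT 135: heading 225 -> 90
    BK 7: (7.05,4.95) -> (7.05,-2.05) [heading=90, draw]
    -- iteration 3/3 --
    RT 90: heading 90 -> 0
    RT 135: heading 0 -> 225
    BK 7: (7.05,-2.05) -> (12,2.899) [heading=225, draw]
  ]
  -- iteration 2/3 --
  FD 12: (12,2.899) -> (3.515,-5.586) [heading=225, draw]
  LT 180: heading 225 -> 45
  REPEAT 3 [
    -- iteration 1/3 --
    RT 90: heading 45 -> 315
    RT 135: heading 315 -> 180
    BK 7: (3.515,-5.586) -> (10.515,-5.586) [heading=180, draw]
    -- iteration 2/3 --
    RT 90: heading 180 -> 90
    RT 135: heading 90 -> 315
    BK 7: (10.515,-5.586) -> (5.565,-0.636) [heading=315, draw]
    -- iteration 3/3 --
    RT 90: heading 315 -> 225
    RT 135: heading 225 -> 90
    BK 7: (5.565,-0.636) -> (5.565,-7.636) [heading=90, draw]
  ]
  -- iteration 3/3 --
  FD 12: (5.565,-7.636) -> (5.565,4.364) [heading=90, draw]
  LT 180: heading 90 -> 270
  REPEAT 3 [
    -- iteration 1/3 --
    RT 90: heading 270 -> 180
    RT 135: heading 180 -> 45
    BK 7: (5.565,4.364) -> (0.615,-0.586) [heading=45, draw]
    -- iteration 2/3 --
    RT 90: heading 45 -> 315
    RT 135: heading 315 -> 180
    BK 7: (0.615,-0.586) -> (7.615,-0.586) [heading=180, draw]
    -- iteration 3/3 --
    RT 90: heading 180 -> 90
    RT 135: heading 90 -> 315
    BK 7: (7.615,-0.586) -> (2.665,4.364) [heading=315, draw]
  ]
]
Final: pos=(2.665,4.364), heading=315, 12 segment(s) drawn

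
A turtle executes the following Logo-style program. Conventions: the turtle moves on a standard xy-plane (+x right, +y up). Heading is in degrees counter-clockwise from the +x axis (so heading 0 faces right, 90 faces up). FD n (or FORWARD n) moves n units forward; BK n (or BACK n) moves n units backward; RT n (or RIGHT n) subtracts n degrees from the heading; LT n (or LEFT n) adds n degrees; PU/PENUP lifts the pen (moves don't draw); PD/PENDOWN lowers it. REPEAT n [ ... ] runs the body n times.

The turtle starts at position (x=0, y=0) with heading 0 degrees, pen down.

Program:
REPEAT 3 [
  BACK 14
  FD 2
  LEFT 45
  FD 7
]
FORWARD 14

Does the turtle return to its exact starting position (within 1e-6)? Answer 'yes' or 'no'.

Answer: no

Derivation:
Executing turtle program step by step:
Start: pos=(0,0), heading=0, pen down
REPEAT 3 [
  -- iteration 1/3 --
  BK 14: (0,0) -> (-14,0) [heading=0, draw]
  FD 2: (-14,0) -> (-12,0) [heading=0, draw]
  LT 45: heading 0 -> 45
  FD 7: (-12,0) -> (-7.05,4.95) [heading=45, draw]
  -- iteration 2/3 --
  BK 14: (-7.05,4.95) -> (-16.95,-4.95) [heading=45, draw]
  FD 2: (-16.95,-4.95) -> (-15.536,-3.536) [heading=45, draw]
  LT 45: heading 45 -> 90
  FD 7: (-15.536,-3.536) -> (-15.536,3.464) [heading=90, draw]
  -- iteration 3/3 --
  BK 14: (-15.536,3.464) -> (-15.536,-10.536) [heading=90, draw]
  FD 2: (-15.536,-10.536) -> (-15.536,-8.536) [heading=90, draw]
  LT 45: heading 90 -> 135
  FD 7: (-15.536,-8.536) -> (-20.485,-3.586) [heading=135, draw]
]
FD 14: (-20.485,-3.586) -> (-30.385,6.314) [heading=135, draw]
Final: pos=(-30.385,6.314), heading=135, 10 segment(s) drawn

Start position: (0, 0)
Final position: (-30.385, 6.314)
Distance = 31.034; >= 1e-6 -> NOT closed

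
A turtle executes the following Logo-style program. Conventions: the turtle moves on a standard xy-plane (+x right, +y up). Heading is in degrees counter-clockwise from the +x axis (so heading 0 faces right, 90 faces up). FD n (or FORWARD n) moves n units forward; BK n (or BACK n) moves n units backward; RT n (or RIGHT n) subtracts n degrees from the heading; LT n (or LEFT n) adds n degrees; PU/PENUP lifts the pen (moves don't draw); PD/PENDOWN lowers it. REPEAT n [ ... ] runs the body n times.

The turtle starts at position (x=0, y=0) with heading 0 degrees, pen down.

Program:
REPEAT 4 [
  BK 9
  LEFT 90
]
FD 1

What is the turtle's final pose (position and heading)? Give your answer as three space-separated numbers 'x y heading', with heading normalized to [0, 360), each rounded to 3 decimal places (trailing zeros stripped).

Answer: 1 0 0

Derivation:
Executing turtle program step by step:
Start: pos=(0,0), heading=0, pen down
REPEAT 4 [
  -- iteration 1/4 --
  BK 9: (0,0) -> (-9,0) [heading=0, draw]
  LT 90: heading 0 -> 90
  -- iteration 2/4 --
  BK 9: (-9,0) -> (-9,-9) [heading=90, draw]
  LT 90: heading 90 -> 180
  -- iteration 3/4 --
  BK 9: (-9,-9) -> (0,-9) [heading=180, draw]
  LT 90: heading 180 -> 270
  -- iteration 4/4 --
  BK 9: (0,-9) -> (0,0) [heading=270, draw]
  LT 90: heading 270 -> 0
]
FD 1: (0,0) -> (1,0) [heading=0, draw]
Final: pos=(1,0), heading=0, 5 segment(s) drawn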